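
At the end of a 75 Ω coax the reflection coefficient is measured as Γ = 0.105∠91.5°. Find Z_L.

Z_L ≈ 73 + j15.5 Ω

Z_L = Z_0·(1 + Γ)/(1 − Γ) = 75·(0.997 + j0.105)/(1 − j0.105)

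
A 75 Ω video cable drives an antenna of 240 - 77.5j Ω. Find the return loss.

Γ = (165 − j77.5)/(315 − j77.5), |Γ| = 0.562
RL = −20·log₁₀|Γ| = −20·log₁₀(0.562)

RL ≈ 5.01 dB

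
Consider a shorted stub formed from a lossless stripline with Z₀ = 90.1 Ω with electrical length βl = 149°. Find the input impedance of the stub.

tan(βl) = -0.601
For a shorted stub, Z_in = jZ_0·tan(βl)

Z_in ≈ −j54.1 Ω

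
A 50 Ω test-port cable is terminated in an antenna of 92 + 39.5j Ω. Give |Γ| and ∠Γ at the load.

Γ ≈ 0.391 ∠ 27.7°

Γ = (Z_L − Z_0)/(Z_L + Z_0) = (42 + j39.5)/(142 + j39.5)
|Γ| = 57.7/147 = 0.391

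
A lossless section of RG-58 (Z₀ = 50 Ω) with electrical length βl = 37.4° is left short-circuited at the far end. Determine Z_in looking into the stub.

Z_in ≈ +j38.2 Ω

tan(βl) = 0.765
For a short-circuited stub, Z_in = jZ_0·tan(βl)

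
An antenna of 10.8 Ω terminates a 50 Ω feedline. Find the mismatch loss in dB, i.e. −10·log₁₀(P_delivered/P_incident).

mismatch loss ≈ 2.33 dB

Γ = (10.8 − 50)/(10.8 + 50) = -0.645
|Γ|² = 0.416, so P_del/P_inc = 1 − |Γ|² = 0.584
ML = −10·log₁₀(1 − |Γ|²)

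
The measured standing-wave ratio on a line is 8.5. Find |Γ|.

|Γ| ≈ 0.789

|Γ| = (S − 1)/(S + 1) = (8.5 − 1)/(8.5 + 1) = 7.5/9.5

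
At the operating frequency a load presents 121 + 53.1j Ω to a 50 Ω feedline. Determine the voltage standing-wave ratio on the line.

VSWR ≈ 2.96

Γ = (Z_L − Z_0)/(Z_L + Z_0) = (71 + j53.1)/(171 + j53.1)
|Γ| = 88.7/179 = 0.495
VSWR = (1 + |Γ|)/(1 − |Γ|) = 1.5/0.505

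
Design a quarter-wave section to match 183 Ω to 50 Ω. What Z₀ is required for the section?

Z_qwt ≈ 95.7 Ω

Z_qwt = √(Z_0·R_L) = √(50 × 183) = √9150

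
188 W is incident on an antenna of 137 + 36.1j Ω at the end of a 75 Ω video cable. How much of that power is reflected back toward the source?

P_reflected ≈ 20.9 W

|Γ| = |(62 + j36.1)/(212 + j36.1)| = 0.334
|Γ|² = 0.111
P_refl = |Γ|²·P_inc = 20.9 W, P_del = (1 − |Γ|²)·P_inc = 167 W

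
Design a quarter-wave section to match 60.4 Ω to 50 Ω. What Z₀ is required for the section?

Z_qwt ≈ 55 Ω

Z_qwt = √(Z_0·R_L) = √(50 × 60.4) = √3020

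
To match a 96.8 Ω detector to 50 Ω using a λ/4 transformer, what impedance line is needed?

Z_qwt ≈ 69.6 Ω

Z_qwt = √(Z_0·R_L) = √(50 × 96.8) = √4840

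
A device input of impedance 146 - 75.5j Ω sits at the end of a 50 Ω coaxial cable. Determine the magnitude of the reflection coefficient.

|Γ| ≈ 0.581

Γ = (Z_L − Z_0)/(Z_L + Z_0) = (96 − j75.5)/(196 − j75.5)
|Γ| = 122/210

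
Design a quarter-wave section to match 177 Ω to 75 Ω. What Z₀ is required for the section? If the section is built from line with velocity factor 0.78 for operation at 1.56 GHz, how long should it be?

Z_qwt ≈ 115 Ω; length ≈ 3.75 cm

Z_qwt = √(Z_0·R_L) = √(75 × 177) = √13280
λ = 0.78·c/f = 0.15 m, so l = λ/4 = 0.0375 m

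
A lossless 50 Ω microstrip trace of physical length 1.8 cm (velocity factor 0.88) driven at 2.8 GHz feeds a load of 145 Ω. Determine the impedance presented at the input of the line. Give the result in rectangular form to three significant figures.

λ = v/f = 0.88·c / 2.8 GHz = 0.0943 m
βl = 2π·l/λ = 2π × 0.191 = 68.7°
tan(βl) = tan(68.7°) = 2.57
Z_in = Z_0·(Z_L + jZ_0·tanβl)/(Z_0 + jZ_L·tanβl)
     = 50·(145 + j128)/(50 + j372)

Z_in ≈ 19.5 − j16.8 Ω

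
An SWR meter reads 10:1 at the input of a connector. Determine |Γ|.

|Γ| ≈ 0.818

|Γ| = (S − 1)/(S + 1) = (10 − 1)/(10 + 1) = 9/11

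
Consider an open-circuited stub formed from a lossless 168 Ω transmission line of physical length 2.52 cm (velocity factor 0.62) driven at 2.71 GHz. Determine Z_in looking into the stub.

Z_in ≈ +j152 Ω

λ = v/f = 0.62·c / 2.71 GHz = 0.0686 m
βl = 2π·l/λ = 2π × 0.367 = 132°
tan(βl) = -1.1
For an open-circuited stub, Z_in = −jZ_0·cot(βl) = −jZ_0/tan(βl)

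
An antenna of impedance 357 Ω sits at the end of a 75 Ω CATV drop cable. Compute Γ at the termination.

Γ = 0.653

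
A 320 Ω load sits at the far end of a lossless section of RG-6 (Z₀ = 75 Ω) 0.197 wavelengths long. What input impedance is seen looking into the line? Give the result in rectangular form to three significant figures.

βl = 2π × 0.197 = 70.9°
tan(βl) = tan(70.9°) = 2.89
Z_in = Z_0·(Z_L + jZ_0·tanβl)/(Z_0 + jZ_L·tanβl)
     = 75·(320 + j217)/(75 + j925)

Z_in ≈ 19.6 − j24.4 Ω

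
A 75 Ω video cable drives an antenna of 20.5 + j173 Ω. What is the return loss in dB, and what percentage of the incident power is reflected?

RL ≈ 0.744 dB; 84.3% of incident power reflected

Γ = (-54.5 + j173)/(95.5 + j173), |Γ| = 0.918
RL = −20·log₁₀(0.918) = 0.744 dB
P_refl/P_inc = |Γ|² = 0.843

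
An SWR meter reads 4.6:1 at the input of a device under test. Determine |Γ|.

|Γ| ≈ 0.643

|Γ| = (S − 1)/(S + 1) = (4.6 − 1)/(4.6 + 1) = 3.6/5.6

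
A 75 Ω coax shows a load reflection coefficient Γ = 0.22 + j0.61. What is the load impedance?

Z_L = Z_0·(1 + Γ)/(1 − Γ) = 75·(1.22 + j0.61)/(0.78 − j0.61)

Z_L ≈ 44.3 + j93.3 Ω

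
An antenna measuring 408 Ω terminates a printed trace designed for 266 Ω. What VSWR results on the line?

Γ = (408 − 266)/(408 + 266) = 0.211
VSWR = (1 + 0.211)/(1 − 0.211)

VSWR ≈ 1.53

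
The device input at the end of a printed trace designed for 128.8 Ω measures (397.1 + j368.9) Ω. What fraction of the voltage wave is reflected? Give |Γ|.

|Γ| ≈ 0.71

Γ = (Z_L − Z_0)/(Z_L + Z_0) = (268.3 + j368.9)/(525.9 + j368.9)
|Γ| = 456/642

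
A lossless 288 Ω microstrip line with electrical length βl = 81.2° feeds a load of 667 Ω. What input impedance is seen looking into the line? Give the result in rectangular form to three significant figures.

tan(βl) = tan(81.2°) = 6.46
Z_in = Z_0·(Z_L + jZ_0·tanβl)/(Z_0 + jZ_L·tanβl)
     = 288·(667 + j1860)/(288 + j4310)

Z_in ≈ 127 − j36.1 Ω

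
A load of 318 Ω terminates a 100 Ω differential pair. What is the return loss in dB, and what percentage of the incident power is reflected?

Γ = (318 − 100)/(318 + 100) = 0.522
RL = −20·log₁₀(0.522) = 5.65 dB
P_refl/P_inc = |Γ|² = 0.272

RL ≈ 5.65 dB; 27.2% of incident power reflected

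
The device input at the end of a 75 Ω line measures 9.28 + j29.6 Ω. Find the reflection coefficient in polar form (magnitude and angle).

Γ ≈ 0.807 ∠ 136°

Γ = (Z_L − Z_0)/(Z_L + Z_0) = (-65.72 + j29.6)/(84.28 + j29.6)
|Γ| = 72.1/89.3 = 0.807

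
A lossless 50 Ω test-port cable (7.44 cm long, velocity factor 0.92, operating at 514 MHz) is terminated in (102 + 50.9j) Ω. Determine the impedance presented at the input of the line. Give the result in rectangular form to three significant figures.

λ = v/f = 0.92·c / 514 MHz = 0.537 m
βl = 2π·l/λ = 2π × 0.139 = 49.9°
tan(βl) = tan(49.9°) = 1.19
Z_in = Z_0·(Z_L + jZ_0·tanβl)/(Z_0 + jZ_L·tanβl)
     = 50·(102 + j110)/(-10.4 + j121)

Z_in ≈ 41.6 − j45.7 Ω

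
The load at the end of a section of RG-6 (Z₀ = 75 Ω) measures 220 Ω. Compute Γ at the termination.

Γ = 0.492

Γ = (Z_L − Z_0)/(Z_L + Z_0) = (220 − 75)/(220 + 75) = 145/295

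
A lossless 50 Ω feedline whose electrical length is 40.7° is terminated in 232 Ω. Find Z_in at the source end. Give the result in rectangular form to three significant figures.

tan(βl) = tan(40.7°) = 0.86
Z_in = Z_0·(Z_L + jZ_0·tanβl)/(Z_0 + jZ_L·tanβl)
     = 50·(232 + j43)/(50 + j200)

Z_in ≈ 23.8 − j52.2 Ω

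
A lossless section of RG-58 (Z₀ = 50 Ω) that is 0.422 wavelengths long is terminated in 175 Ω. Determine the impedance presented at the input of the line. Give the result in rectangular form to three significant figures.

βl = 2π × 0.422 = 152°
tan(βl) = tan(152°) = -0.534
Z_in = Z_0·(Z_L + jZ_0·tanβl)/(Z_0 + jZ_L·tanβl)
     = 50·(175 − j26.7)/(50 − j93.4)

Z_in ≈ 50.1 + j66.9 Ω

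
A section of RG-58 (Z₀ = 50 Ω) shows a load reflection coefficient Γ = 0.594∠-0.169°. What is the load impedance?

Z_L = Z_0·(1 + Γ)/(1 − Γ) = 50·(1.59 − j0.00175)/(0.406 + j0.00175)

Z_L ≈ 196 − j1.06 Ω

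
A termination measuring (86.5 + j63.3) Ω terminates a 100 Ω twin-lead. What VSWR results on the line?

Γ = (Z_L − Z_0)/(Z_L + Z_0) = (-13.5 + j63.3)/(186.5 + j63.3)
|Γ| = 64.7/197 = 0.329
VSWR = (1 + |Γ|)/(1 − |Γ|) = 1.33/0.671

VSWR ≈ 1.98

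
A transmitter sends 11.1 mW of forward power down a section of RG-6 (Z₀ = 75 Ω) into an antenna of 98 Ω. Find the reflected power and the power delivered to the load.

Γ = (98 − 75)/(98 + 75) = 0.133
|Γ|² = 0.0177
P_refl = |Γ|²·P_inc = 0.196 mW, P_del = (1 − |Γ|²)·P_inc = 10.9 mW

P_reflected ≈ 0.196 mW; P_delivered ≈ 10.9 mW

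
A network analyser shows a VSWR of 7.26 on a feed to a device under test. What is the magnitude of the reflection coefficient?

|Γ| = (S − 1)/(S + 1) = (7.26 − 1)/(7.26 + 1) = 6.26/8.26

|Γ| ≈ 0.758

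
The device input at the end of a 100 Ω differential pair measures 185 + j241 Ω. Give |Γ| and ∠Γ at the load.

Γ ≈ 0.685 ∠ 30.4°

Γ = (Z_L − Z_0)/(Z_L + Z_0) = (85 + j241)/(285 + j241)
|Γ| = 256/373 = 0.685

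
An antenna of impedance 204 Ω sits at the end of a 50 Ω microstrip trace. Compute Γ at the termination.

Γ = 0.606

Γ = (Z_L − Z_0)/(Z_L + Z_0) = (204 − 50)/(204 + 50) = 154/254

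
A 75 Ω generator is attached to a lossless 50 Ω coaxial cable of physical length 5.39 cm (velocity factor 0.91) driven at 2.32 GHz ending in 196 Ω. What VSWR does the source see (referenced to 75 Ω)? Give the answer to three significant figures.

VSWR ≈ 2.85

λ = v/f = 0.91·c / 2.32 GHz = 0.118 m
βl = 2π·l/λ = 2π × 0.458 = 165°
tan(βl) = -0.27
Z_in = Z_0·(Z_L + jZ_0·tanβl)/(Z_0 + jZ_L·tanβl) = 99.2 + j91.5 Ω
Γ_s = (Z_in − Z_s)/(Z_in + Z_s) = (24.2 + j91.5)/(174 + j91.5), |Γ_s| = 0.481
VSWR = (1 + |Γ_s|)/(1 − |Γ_s|)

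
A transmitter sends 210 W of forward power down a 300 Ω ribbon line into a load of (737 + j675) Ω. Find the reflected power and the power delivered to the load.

|Γ| = |(437 + j675)/(1037 + j675)| = 0.65
|Γ|² = 0.422
P_refl = |Γ|²·P_inc = 88.7 W, P_del = (1 − |Γ|²)·P_inc = 121 W

P_reflected ≈ 88.7 W; P_delivered ≈ 121 W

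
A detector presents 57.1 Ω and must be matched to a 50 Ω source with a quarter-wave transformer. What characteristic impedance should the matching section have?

Z_qwt ≈ 53.4 Ω

Z_qwt = √(Z_0·R_L) = √(50 × 57.1) = √2855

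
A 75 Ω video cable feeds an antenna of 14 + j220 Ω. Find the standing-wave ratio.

VSWR ≈ 51.6

Γ = (Z_L − Z_0)/(Z_L + Z_0) = (-61 + j220)/(89 + j220)
|Γ| = 228/237 = 0.962
VSWR = (1 + |Γ|)/(1 − |Γ|) = 1.96/0.038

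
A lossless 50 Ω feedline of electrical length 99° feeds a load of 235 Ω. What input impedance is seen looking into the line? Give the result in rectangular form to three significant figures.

Z_in ≈ 10.9 + j7.55 Ω

tan(βl) = tan(99°) = -6.31
Z_in = Z_0·(Z_L + jZ_0·tanβl)/(Z_0 + jZ_L·tanβl)
     = 50·(235 − j316)/(50 − j1480)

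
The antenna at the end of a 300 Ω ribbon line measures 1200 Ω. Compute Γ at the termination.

Γ = 0.6

Γ = (Z_L − Z_0)/(Z_L + Z_0) = (1200 − 300)/(1200 + 300) = 900/1500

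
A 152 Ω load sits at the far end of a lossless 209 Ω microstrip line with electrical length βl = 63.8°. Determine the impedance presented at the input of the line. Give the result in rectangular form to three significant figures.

tan(βl) = tan(63.8°) = 2.03
Z_in = Z_0·(Z_L + jZ_0·tanβl)/(Z_0 + jZ_L·tanβl)
     = 209·(152 + j425)/(209 + j309)

Z_in ≈ 245 + j62.8 Ω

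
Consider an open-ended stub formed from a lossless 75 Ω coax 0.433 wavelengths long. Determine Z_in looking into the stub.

Z_in ≈ +j168 Ω

βl = 2π × 0.433 = 156°
tan(βl) = -0.448
For an open-ended stub, Z_in = −jZ_0·cot(βl) = −jZ_0/tan(βl)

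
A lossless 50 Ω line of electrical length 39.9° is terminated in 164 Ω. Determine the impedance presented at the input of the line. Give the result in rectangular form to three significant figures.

Z_in ≈ 32.7 − j47.9 Ω

tan(βl) = tan(39.9°) = 0.836
Z_in = Z_0·(Z_L + jZ_0·tanβl)/(Z_0 + jZ_L·tanβl)
     = 50·(164 + j41.8)/(50 + j137)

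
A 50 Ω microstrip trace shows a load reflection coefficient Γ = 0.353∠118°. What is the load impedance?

Z_L ≈ 30.1 + j21.4 Ω

Z_L = Z_0·(1 + Γ)/(1 − Γ) = 50·(0.834 + j0.312)/(1.17 − j0.312)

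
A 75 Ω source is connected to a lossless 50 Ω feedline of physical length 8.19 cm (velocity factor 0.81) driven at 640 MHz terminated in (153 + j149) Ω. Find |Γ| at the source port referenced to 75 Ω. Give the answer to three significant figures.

|Γ| ≈ 0.789

λ = v/f = 0.81·c / 640 MHz = 0.38 m
βl = 2π·l/λ = 2π × 0.216 = 77.7°
tan(βl) = 4.57
Z_in = Z_0·(Z_L + jZ_0·tanβl)/(Z_0 + jZ_L·tanβl) = 9.44 − j19.5 Ω
Γ_s = (Z_in − Z_s)/(Z_in + Z_s) = (-65.6 − j19.5)/(84.4 − j19.5), |Γ_s| = 0.789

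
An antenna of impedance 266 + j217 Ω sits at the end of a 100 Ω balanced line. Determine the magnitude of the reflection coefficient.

Γ = (Z_L − Z_0)/(Z_L + Z_0) = (166 + j217)/(366 + j217)
|Γ| = 273/425

|Γ| ≈ 0.642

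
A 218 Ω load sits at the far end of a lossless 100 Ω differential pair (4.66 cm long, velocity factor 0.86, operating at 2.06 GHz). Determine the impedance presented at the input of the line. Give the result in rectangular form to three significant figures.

λ = v/f = 0.86·c / 2.06 GHz = 0.125 m
βl = 2π·l/λ = 2π × 0.372 = 134°
tan(βl) = tan(134°) = -1.04
Z_in = Z_0·(Z_L + jZ_0·tanβl)/(Z_0 + jZ_L·tanβl)
     = 100·(218 − j104)/(100 − j226)

Z_in ≈ 74 + j63.7 Ω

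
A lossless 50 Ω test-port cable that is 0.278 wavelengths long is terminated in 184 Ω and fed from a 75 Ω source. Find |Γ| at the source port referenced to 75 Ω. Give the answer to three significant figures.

βl = 2π × 0.278 = 100°
tan(βl) = -5.63
Z_in = Z_0·(Z_L + jZ_0·tanβl)/(Z_0 + jZ_L·tanβl) = 14 + j8.21 Ω
Γ_s = (Z_in − Z_s)/(Z_in + Z_s) = (-61 + j8.21)/(89 + j8.21), |Γ_s| = 0.689

|Γ| ≈ 0.689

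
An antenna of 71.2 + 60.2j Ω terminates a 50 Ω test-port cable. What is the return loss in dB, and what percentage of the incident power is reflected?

Γ = (21.2 + j60.2)/(121.2 + j60.2), |Γ| = 0.472
RL = −20·log₁₀(0.472) = 6.53 dB
P_refl/P_inc = |Γ|² = 0.222

RL ≈ 6.53 dB; 22.2% of incident power reflected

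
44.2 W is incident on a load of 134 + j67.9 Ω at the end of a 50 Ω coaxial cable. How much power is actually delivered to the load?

|Γ| = |(84 + j67.9)/(184 + j67.9)| = 0.551
|Γ|² = 0.303
P_refl = |Γ|²·P_inc = 13.4 W, P_del = (1 − |Γ|²)·P_inc = 30.8 W

P_delivered ≈ 30.8 W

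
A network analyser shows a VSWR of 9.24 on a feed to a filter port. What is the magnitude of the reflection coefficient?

|Γ| = (S − 1)/(S + 1) = (9.24 − 1)/(9.24 + 1) = 8.24/10.2

|Γ| ≈ 0.805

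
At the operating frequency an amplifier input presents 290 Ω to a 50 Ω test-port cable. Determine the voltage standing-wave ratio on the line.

VSWR ≈ 5.8

For a purely resistive load, VSWR = R_L/Z_0 or Z_0/R_L (whichever > 1) = 290/50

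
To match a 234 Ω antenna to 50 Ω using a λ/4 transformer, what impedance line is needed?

Z_qwt ≈ 108 Ω

Z_qwt = √(Z_0·R_L) = √(50 × 234) = √11700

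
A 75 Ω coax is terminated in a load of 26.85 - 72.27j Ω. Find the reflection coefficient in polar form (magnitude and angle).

Γ ≈ 0.695 ∠ -88.3°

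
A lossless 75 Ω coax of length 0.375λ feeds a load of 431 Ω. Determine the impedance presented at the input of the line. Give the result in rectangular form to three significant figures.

Z_in ≈ 25.3 + j70.6 Ω

βl = 2π × 0.375 = 135°
tan(βl) = tan(135°) = -1
Z_in = Z_0·(Z_L + jZ_0·tanβl)/(Z_0 + jZ_L·tanβl)
     = 75·(431 − j75)/(75 − j431)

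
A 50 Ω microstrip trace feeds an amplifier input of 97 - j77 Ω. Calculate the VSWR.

VSWR ≈ 3.38

Γ = (Z_L − Z_0)/(Z_L + Z_0) = (47 − j77)/(147 − j77)
|Γ| = 90.2/166 = 0.544
VSWR = (1 + |Γ|)/(1 − |Γ|) = 1.54/0.456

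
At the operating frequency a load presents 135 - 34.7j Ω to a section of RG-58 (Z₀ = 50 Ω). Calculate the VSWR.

VSWR ≈ 2.9

Γ = (Z_L − Z_0)/(Z_L + Z_0) = (85 − j34.7)/(185 − j34.7)
|Γ| = 91.8/188 = 0.488
VSWR = (1 + |Γ|)/(1 − |Γ|) = 1.49/0.512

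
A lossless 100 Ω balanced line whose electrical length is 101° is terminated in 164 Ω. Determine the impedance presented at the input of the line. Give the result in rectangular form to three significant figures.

tan(βl) = tan(101°) = -5.14
Z_in = Z_0·(Z_L + jZ_0·tanβl)/(Z_0 + jZ_L·tanβl)
     = 100·(164 − j514)/(100 − j844)

Z_in ≈ 62.4 + j12 Ω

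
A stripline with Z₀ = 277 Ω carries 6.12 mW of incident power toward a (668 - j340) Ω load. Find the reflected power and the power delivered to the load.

P_reflected ≈ 1.63 mW; P_delivered ≈ 4.49 mW

|Γ| = |(391 − j340)/(945 − j340)| = 0.516
|Γ|² = 0.266
P_refl = |Γ|²·P_inc = 1.63 mW, P_del = (1 − |Γ|²)·P_inc = 4.49 mW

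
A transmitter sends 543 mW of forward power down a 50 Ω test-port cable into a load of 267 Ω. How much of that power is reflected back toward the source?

Γ = (267 − 50)/(267 + 50) = 0.685
|Γ|² = 0.469
P_refl = |Γ|²·P_inc = 254 mW, P_del = (1 − |Γ|²)·P_inc = 289 mW

P_reflected ≈ 254 mW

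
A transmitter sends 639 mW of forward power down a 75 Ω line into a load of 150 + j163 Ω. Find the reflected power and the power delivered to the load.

P_reflected ≈ 266 mW; P_delivered ≈ 373 mW

|Γ| = |(75 + j163)/(225 + j163)| = 0.646
|Γ|² = 0.417
P_refl = |Γ|²·P_inc = 266 mW, P_del = (1 − |Γ|²)·P_inc = 373 mW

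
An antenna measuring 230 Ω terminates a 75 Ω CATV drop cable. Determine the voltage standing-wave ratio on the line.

For a purely resistive load, VSWR = R_L/Z_0 or Z_0/R_L (whichever > 1) = 230/75

VSWR ≈ 3.07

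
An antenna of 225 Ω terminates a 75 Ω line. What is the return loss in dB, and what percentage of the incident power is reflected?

Γ = (225 − 75)/(225 + 75) = 0.5
RL = −20·log₁₀(0.5) = 6.02 dB
P_refl/P_inc = |Γ|² = 0.25

RL ≈ 6.02 dB; 25% of incident power reflected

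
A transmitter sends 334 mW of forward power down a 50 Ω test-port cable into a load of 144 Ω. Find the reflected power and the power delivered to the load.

Γ = (144 − 50)/(144 + 50) = 0.485
|Γ|² = 0.235
P_refl = |Γ|²·P_inc = 78.4 mW, P_del = (1 − |Γ|²)·P_inc = 256 mW

P_reflected ≈ 78.4 mW; P_delivered ≈ 256 mW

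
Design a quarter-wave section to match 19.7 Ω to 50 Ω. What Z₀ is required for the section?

Z_qwt = √(Z_0·R_L) = √(50 × 19.7) = √985

Z_qwt ≈ 31.4 Ω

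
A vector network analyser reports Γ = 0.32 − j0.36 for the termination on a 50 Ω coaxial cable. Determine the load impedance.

Z_L = Z_0·(1 + Γ)/(1 − Γ) = 50·(1.32 − j0.36)/(0.68 + j0.36)

Z_L ≈ 64.9 − j60.8 Ω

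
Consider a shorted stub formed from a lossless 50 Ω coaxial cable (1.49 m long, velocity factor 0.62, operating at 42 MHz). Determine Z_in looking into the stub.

λ = v/f = 0.62·c / 42 MHz = 4.43 m
βl = 2π·l/λ = 2π × 0.336 = 121°
tan(βl) = -1.66
For a shorted stub, Z_in = jZ_0·tan(βl)

Z_in ≈ −j82.8 Ω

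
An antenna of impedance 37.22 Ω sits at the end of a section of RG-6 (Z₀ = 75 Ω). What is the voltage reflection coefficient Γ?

Γ = -0.337

Γ = (Z_L − Z_0)/(Z_L + Z_0) = (37.22 − 75)/(37.22 + 75) = -37.78/112.2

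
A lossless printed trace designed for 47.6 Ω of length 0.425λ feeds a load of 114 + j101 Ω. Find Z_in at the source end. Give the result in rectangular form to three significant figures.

Z_in ≈ 24.7 + j51.3 Ω

βl = 2π × 0.425 = 153°
tan(βl) = tan(153°) = -0.51
Z_in = Z_0·(Z_L + jZ_0·tanβl)/(Z_0 + jZ_L·tanβl)
     = 47.6·(114 + j76.7)/(99.1 − j58.1)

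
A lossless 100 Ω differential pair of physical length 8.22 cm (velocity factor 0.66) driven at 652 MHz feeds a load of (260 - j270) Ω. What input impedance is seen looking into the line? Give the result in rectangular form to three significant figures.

λ = v/f = 0.66·c / 652 MHz = 0.304 m
βl = 2π·l/λ = 2π × 0.271 = 97.4°
tan(βl) = tan(97.4°) = -7.65
Z_in = Z_0·(Z_L + jZ_0·tanβl)/(Z_0 + jZ_L·tanβl)
     = 100·(260 − j1040)/(-1970 − j1990)

Z_in ≈ 19.8 + j32.6 Ω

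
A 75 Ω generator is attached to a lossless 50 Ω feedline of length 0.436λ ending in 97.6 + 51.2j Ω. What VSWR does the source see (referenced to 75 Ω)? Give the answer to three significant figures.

βl = 2π × 0.436 = 157°
tan(βl) = -0.425
Z_in = Z_0·(Z_L + jZ_0·tanβl)/(Z_0 + jZ_L·tanβl) = 41.9 + j45.1 Ω
Γ_s = (Z_in − Z_s)/(Z_in + Z_s) = (-33.1 + j45.1)/(117 + j45.1), |Γ_s| = 0.446
VSWR = (1 + |Γ_s|)/(1 − |Γ_s|)

VSWR ≈ 2.61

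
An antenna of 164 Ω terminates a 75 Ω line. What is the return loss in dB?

Γ = (164 − 75)/(164 + 75) = 0.372
RL = −20·log₁₀|Γ| = −20·log₁₀(0.372)

RL ≈ 8.58 dB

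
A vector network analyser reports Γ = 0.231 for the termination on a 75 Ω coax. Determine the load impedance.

Z_L ≈ 120 Ω

Z_L = Z_0·(1 + Γ)/(1 − Γ) = 75·(1.23)/(0.769)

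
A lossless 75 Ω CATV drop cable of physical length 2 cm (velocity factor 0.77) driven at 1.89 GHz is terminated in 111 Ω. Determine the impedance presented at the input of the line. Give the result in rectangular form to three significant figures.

λ = v/f = 0.77·c / 1.89 GHz = 0.122 m
βl = 2π·l/λ = 2π × 0.164 = 58.9°
tan(βl) = tan(58.9°) = 1.66
Z_in = Z_0·(Z_L + jZ_0·tanβl)/(Z_0 + jZ_L·tanβl)
     = 75·(111 + j124)/(75 + j184)

Z_in ≈ 59.3 − j21.1 Ω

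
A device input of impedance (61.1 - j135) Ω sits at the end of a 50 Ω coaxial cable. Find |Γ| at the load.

Γ = (Z_L − Z_0)/(Z_L + Z_0) = (11.1 − j135)/(111.1 − j135)
|Γ| = 135/175

|Γ| ≈ 0.775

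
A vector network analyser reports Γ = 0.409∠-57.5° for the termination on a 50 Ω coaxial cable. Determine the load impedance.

Z_L = Z_0·(1 + Γ)/(1 − Γ) = 50·(1.22 − j0.345)/(0.78 + j0.345)

Z_L ≈ 57.2 − j47.4 Ω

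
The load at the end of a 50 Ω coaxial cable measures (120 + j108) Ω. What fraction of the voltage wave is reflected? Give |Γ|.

|Γ| ≈ 0.639

Γ = (Z_L − Z_0)/(Z_L + Z_0) = (70 + j108)/(170 + j108)
|Γ| = 129/201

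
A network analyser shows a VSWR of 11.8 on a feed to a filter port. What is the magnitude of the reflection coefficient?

|Γ| = (S − 1)/(S + 1) = (11.8 − 1)/(11.8 + 1) = 10.8/12.8

|Γ| ≈ 0.844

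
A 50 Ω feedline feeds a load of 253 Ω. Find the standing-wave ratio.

For a purely resistive load, VSWR = R_L/Z_0 or Z_0/R_L (whichever > 1) = 253/50

VSWR ≈ 5.06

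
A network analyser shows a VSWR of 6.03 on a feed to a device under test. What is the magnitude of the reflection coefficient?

|Γ| ≈ 0.716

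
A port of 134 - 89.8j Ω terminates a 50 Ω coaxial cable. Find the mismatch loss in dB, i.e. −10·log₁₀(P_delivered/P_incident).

mismatch loss ≈ 1.94 dB

Γ = (84 − j89.8)/(184 − j89.8), |Γ| = 0.601
|Γ|² = 0.361, so P_del/P_inc = 1 − |Γ|² = 0.639
ML = −10·log₁₀(1 − |Γ|²)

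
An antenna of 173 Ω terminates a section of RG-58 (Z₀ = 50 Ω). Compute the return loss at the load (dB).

Γ = (173 − 50)/(173 + 50) = 0.552
RL = −20·log₁₀|Γ| = −20·log₁₀(0.552)

RL ≈ 5.17 dB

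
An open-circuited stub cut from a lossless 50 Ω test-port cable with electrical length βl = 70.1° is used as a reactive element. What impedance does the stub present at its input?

Z_in ≈ −j18.1 Ω

tan(βl) = 2.76
For an open-circuited stub, Z_in = −jZ_0·cot(βl) = −jZ_0/tan(βl)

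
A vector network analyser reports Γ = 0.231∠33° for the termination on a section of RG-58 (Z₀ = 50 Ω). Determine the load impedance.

Z_L ≈ 71.1 + j18.9 Ω

Z_L = Z_0·(1 + Γ)/(1 − Γ) = 50·(1.19 + j0.126)/(0.806 − j0.126)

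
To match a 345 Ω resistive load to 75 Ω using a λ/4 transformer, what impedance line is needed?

Z_qwt = √(Z_0·R_L) = √(75 × 345) = √25880

Z_qwt ≈ 161 Ω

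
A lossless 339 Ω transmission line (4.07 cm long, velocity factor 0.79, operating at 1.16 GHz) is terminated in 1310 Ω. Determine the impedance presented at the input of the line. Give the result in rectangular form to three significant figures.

Z_in ≈ 96.6 − j104 Ω

λ = v/f = 0.79·c / 1.16 GHz = 0.204 m
βl = 2π·l/λ = 2π × 0.199 = 71.7°
tan(βl) = tan(71.7°) = 3.03
Z_in = Z_0·(Z_L + jZ_0·tanβl)/(Z_0 + jZ_L·tanβl)
     = 339·(1310 + j1030)/(339 + j3960)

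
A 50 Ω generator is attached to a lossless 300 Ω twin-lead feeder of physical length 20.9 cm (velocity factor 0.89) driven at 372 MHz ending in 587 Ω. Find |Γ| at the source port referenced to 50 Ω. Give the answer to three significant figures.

|Γ| ≈ 0.572

λ = v/f = 0.89·c / 372 MHz = 0.718 m
βl = 2π·l/λ = 2π × 0.291 = 105°
tan(βl) = -3.78
Z_in = Z_0·(Z_L + jZ_0·tanβl)/(Z_0 + jZ_L·tanβl) = 161 + j57.6 Ω
Γ_s = (Z_in − Z_s)/(Z_in + Z_s) = (111 + j57.6)/(211 + j57.6), |Γ_s| = 0.572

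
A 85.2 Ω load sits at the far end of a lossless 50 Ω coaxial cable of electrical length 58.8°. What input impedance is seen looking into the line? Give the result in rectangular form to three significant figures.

tan(βl) = tan(58.8°) = 1.65
Z_in = Z_0·(Z_L + jZ_0·tanβl)/(Z_0 + jZ_L·tanβl)
     = 50·(85.2 + j82.6)/(50 + j141)

Z_in ≈ 35.6 − j17.6 Ω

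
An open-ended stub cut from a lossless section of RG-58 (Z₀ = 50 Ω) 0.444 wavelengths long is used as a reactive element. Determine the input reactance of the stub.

βl = 2π × 0.444 = 160°
tan(βl) = -0.367
For an open-ended stub, Z_in = −jZ_0·cot(βl) = −jZ_0/tan(βl)

X_in ≈ 136 Ω (inductive)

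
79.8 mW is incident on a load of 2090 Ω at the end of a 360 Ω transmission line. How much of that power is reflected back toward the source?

Γ = (2090 − 360)/(2090 + 360) = 0.706
|Γ|² = 0.499
P_refl = |Γ|²·P_inc = 39.8 mW, P_del = (1 − |Γ|²)·P_inc = 40 mW

P_reflected ≈ 39.8 mW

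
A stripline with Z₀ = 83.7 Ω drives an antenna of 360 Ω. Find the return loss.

RL ≈ 4.11 dB

Γ = (360 − 83.7)/(360 + 83.7) = 0.623
RL = −20·log₁₀|Γ| = −20·log₁₀(0.623)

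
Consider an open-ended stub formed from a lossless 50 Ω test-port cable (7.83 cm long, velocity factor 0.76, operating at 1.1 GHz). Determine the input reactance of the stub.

λ = v/f = 0.76·c / 1.1 GHz = 0.207 m
βl = 2π·l/λ = 2π × 0.378 = 136°
tan(βl) = -0.966
For an open-ended stub, Z_in = −jZ_0·cot(βl) = −jZ_0/tan(βl)

X_in ≈ 51.8 Ω (inductive)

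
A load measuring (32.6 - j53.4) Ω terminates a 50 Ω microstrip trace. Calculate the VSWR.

VSWR ≈ 3.66

Γ = (Z_L − Z_0)/(Z_L + Z_0) = (-17.4 − j53.4)/(82.6 − j53.4)
|Γ| = 56.2/98.4 = 0.571
VSWR = (1 + |Γ|)/(1 − |Γ|) = 1.57/0.429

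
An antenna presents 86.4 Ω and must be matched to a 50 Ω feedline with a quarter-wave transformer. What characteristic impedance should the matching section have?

Z_qwt ≈ 65.7 Ω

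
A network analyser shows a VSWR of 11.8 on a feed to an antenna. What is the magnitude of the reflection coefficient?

|Γ| = (S − 1)/(S + 1) = (11.8 − 1)/(11.8 + 1) = 10.8/12.8

|Γ| ≈ 0.844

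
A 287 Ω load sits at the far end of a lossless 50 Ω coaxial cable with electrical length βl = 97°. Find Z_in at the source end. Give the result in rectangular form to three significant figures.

tan(βl) = tan(97°) = -8.14
Z_in = Z_0·(Z_L + jZ_0·tanβl)/(Z_0 + jZ_L·tanβl)
     = 50·(287 − j407)/(50 − j2340)

Z_in ≈ 8.84 + j5.95 Ω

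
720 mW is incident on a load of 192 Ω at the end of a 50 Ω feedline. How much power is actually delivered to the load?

Γ = (192 − 50)/(192 + 50) = 0.587
|Γ|² = 0.344
P_refl = |Γ|²·P_inc = 248 mW, P_del = (1 − |Γ|²)·P_inc = 472 mW

P_delivered ≈ 472 mW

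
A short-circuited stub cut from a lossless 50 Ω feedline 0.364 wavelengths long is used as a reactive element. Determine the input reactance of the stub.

βl = 2π × 0.364 = 131°
tan(βl) = -1.15
For a short-circuited stub, Z_in = jZ_0·tan(βl)

X_in ≈ -57.4 Ω (capacitive)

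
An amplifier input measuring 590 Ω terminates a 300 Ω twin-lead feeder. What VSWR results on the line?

VSWR ≈ 1.97

For a purely resistive load, VSWR = R_L/Z_0 or Z_0/R_L (whichever > 1) = 590/300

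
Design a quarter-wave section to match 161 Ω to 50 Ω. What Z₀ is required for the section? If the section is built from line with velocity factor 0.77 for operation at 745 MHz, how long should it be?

Z_qwt = √(Z_0·R_L) = √(50 × 161) = √8050
λ = 0.77·c/f = 0.31 m, so l = λ/4 = 0.0775 m

Z_qwt ≈ 89.7 Ω; length ≈ 7.75 cm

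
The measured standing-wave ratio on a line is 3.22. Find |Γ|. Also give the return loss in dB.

|Γ| ≈ 0.526; return loss ≈ 5.58 dB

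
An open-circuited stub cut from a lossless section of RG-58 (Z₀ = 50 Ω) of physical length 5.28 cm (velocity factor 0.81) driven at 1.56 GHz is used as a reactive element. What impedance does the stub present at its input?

λ = v/f = 0.81·c / 1.56 GHz = 0.156 m
βl = 2π·l/λ = 2π × 0.339 = 122°
tan(βl) = -1.6
For an open-circuited stub, Z_in = −jZ_0·cot(βl) = −jZ_0/tan(βl)

Z_in ≈ +j31.3 Ω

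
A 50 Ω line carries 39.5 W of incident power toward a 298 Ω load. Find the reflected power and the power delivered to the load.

P_reflected ≈ 20.1 W; P_delivered ≈ 19.4 W

Γ = (298 − 50)/(298 + 50) = 0.713
|Γ|² = 0.508
P_refl = |Γ|²·P_inc = 20.1 W, P_del = (1 − |Γ|²)·P_inc = 19.4 W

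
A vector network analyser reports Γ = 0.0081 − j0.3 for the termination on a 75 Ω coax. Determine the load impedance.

Z_L = Z_0·(1 + Γ)/(1 − Γ) = 75·(1.01 − j0.3)/(0.992 + j0.3)

Z_L ≈ 63.6 − j41.9 Ω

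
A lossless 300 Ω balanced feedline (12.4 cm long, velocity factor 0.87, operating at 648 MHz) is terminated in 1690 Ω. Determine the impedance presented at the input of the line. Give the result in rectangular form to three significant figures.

λ = v/f = 0.87·c / 648 MHz = 0.403 m
βl = 2π·l/λ = 2π × 0.308 = 111°
tan(βl) = tan(111°) = -2.63
Z_in = Z_0·(Z_L + jZ_0·tanβl)/(Z_0 + jZ_L·tanβl)
     = 300·(1690 − j788)/(300 − j4440)

Z_in ≈ 60.7 + j110 Ω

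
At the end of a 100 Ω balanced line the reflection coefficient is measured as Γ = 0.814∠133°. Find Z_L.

Z_L ≈ 12.2 + j42.9 Ω

Z_L = Z_0·(1 + Γ)/(1 − Γ) = 100·(0.445 + j0.595)/(1.56 − j0.595)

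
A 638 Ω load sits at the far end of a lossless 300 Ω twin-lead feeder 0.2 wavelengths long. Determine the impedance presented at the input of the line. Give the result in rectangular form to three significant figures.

βl = 2π × 0.2 = 72°
tan(βl) = tan(72°) = 3.08
Z_in = Z_0·(Z_L + jZ_0·tanβl)/(Z_0 + jZ_L·tanβl)
     = 300·(638 + j923)/(300 + j1960)

Z_in ≈ 152 − j74.2 Ω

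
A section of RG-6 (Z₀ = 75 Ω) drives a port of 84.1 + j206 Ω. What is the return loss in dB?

RL ≈ 2.02 dB

Γ = (9.1 + j206)/(159.1 + j206), |Γ| = 0.792
RL = −20·log₁₀|Γ| = −20·log₁₀(0.792)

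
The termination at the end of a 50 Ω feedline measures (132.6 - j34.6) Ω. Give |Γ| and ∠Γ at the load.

Γ ≈ 0.482 ∠ -12°

Γ = (Z_L − Z_0)/(Z_L + Z_0) = (82.6 − j34.6)/(182.6 − j34.6)
|Γ| = 89.6/186 = 0.482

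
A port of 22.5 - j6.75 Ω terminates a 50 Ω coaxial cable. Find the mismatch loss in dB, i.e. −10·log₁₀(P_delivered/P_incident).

Γ = (-27.5 − j6.75)/(72.5 − j6.75), |Γ| = 0.389
|Γ|² = 0.151, so P_del/P_inc = 1 − |Γ|² = 0.849
ML = −10·log₁₀(1 − |Γ|²)

mismatch loss ≈ 0.712 dB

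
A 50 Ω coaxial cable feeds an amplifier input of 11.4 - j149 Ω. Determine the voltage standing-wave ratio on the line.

VSWR ≈ 43.5

Γ = (Z_L − Z_0)/(Z_L + Z_0) = (-38.6 − j149)/(61.4 − j149)
|Γ| = 154/161 = 0.955
VSWR = (1 + |Γ|)/(1 − |Γ|) = 1.96/0.0449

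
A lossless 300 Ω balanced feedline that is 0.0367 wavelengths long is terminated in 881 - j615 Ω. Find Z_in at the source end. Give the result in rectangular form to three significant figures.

βl = 2π × 0.0367 = 13.2°
tan(βl) = tan(13.2°) = 0.235
Z_in = Z_0·(Z_L + jZ_0·tanβl)/(Z_0 + jZ_L·tanβl)
     = 300·(881 − j545)/(444 + j207)

Z_in ≈ 348 − j530 Ω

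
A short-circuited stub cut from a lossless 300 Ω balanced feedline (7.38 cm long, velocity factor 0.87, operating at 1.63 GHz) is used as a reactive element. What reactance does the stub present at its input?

λ = v/f = 0.87·c / 1.63 GHz = 0.16 m
βl = 2π·l/λ = 2π × 0.461 = 166°
tan(βl) = -0.251
For a short-circuited stub, Z_in = jZ_0·tan(βl)

X_in ≈ -75.2 Ω (capacitive)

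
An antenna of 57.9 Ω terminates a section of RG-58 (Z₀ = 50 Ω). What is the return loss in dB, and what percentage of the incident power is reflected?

RL ≈ 22.7 dB; 0.536% of incident power reflected

Γ = (57.9 − 50)/(57.9 + 50) = 0.0732
RL = −20·log₁₀(0.0732) = 22.7 dB
P_refl/P_inc = |Γ|² = 0.00536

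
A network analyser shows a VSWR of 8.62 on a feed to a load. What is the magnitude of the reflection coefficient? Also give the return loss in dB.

|Γ| ≈ 0.792; return loss ≈ 2.02 dB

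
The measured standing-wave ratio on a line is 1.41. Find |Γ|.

|Γ| ≈ 0.17

|Γ| = (S − 1)/(S + 1) = (1.41 − 1)/(1.41 + 1) = 0.41/2.41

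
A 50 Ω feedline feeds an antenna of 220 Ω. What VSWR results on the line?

VSWR ≈ 4.4

For a purely resistive load, VSWR = R_L/Z_0 or Z_0/R_L (whichever > 1) = 220/50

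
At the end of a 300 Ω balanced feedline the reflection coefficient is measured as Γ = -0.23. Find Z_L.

Z_L = Z_0·(1 + Γ)/(1 − Γ) = 300·(0.77)/(1.23)

Z_L ≈ 188 Ω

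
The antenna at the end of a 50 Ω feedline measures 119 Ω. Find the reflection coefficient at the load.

Γ = 0.408

Γ = (Z_L − Z_0)/(Z_L + Z_0) = (119 − 50)/(119 + 50) = 69/169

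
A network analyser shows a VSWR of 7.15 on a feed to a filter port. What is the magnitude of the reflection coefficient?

|Γ| = (S − 1)/(S + 1) = (7.15 − 1)/(7.15 + 1) = 6.15/8.15

|Γ| ≈ 0.755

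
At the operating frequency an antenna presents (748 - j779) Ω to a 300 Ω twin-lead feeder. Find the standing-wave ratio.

Γ = (Z_L − Z_0)/(Z_L + Z_0) = (448 − j779)/(1048 − j779)
|Γ| = 899/1310 = 0.688
VSWR = (1 + |Γ|)/(1 − |Γ|) = 1.69/0.312

VSWR ≈ 5.41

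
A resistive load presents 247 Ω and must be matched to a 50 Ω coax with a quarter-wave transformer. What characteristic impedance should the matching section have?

Z_qwt = √(Z_0·R_L) = √(50 × 247) = √12350

Z_qwt ≈ 111 Ω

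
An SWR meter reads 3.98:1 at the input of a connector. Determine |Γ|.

|Γ| ≈ 0.598

|Γ| = (S − 1)/(S + 1) = (3.98 − 1)/(3.98 + 1) = 2.98/4.98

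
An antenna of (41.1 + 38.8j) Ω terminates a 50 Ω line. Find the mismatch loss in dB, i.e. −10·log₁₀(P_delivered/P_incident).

Γ = (-8.9 + j38.8)/(91.1 + j38.8), |Γ| = 0.402
|Γ|² = 0.162, so P_del/P_inc = 1 − |Γ|² = 0.838
ML = −10·log₁₀(1 − |Γ|²)

mismatch loss ≈ 0.766 dB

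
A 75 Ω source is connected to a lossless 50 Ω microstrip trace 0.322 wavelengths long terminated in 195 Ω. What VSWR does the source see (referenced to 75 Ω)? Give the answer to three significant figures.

βl = 2π × 0.322 = 116°
tan(βl) = -2.06
Z_in = Z_0·(Z_L + jZ_0·tanβl)/(Z_0 + jZ_L·tanβl) = 15.6 + j22.4 Ω
Γ_s = (Z_in − Z_s)/(Z_in + Z_s) = (-59.4 + j22.4)/(90.6 + j22.4), |Γ_s| = 0.68
VSWR = (1 + |Γ_s|)/(1 − |Γ_s|)

VSWR ≈ 5.25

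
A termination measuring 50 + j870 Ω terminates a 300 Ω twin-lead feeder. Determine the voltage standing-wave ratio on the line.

Γ = (Z_L − Z_0)/(Z_L + Z_0) = (-250 + j870)/(350 + j870)
|Γ| = 905/938 = 0.965
VSWR = (1 + |Γ|)/(1 − |Γ|) = 1.97/0.0347

VSWR ≈ 56.6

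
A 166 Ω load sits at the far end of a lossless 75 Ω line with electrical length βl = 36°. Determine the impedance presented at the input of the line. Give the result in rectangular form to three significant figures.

Z_in ≈ 70.7 − j59.2 Ω

tan(βl) = tan(36°) = 0.727
Z_in = Z_0·(Z_L + jZ_0·tanβl)/(Z_0 + jZ_L·tanβl)
     = 75·(166 + j54.5)/(75 + j121)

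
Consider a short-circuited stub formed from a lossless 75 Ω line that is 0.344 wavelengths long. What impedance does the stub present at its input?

βl = 2π × 0.344 = 124°
tan(βl) = -1.49
For a short-circuited stub, Z_in = jZ_0·tan(βl)

Z_in ≈ −j112 Ω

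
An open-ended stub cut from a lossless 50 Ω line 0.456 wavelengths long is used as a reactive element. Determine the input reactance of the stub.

X_in ≈ 176 Ω (inductive)

βl = 2π × 0.456 = 164°
tan(βl) = -0.284
For an open-ended stub, Z_in = −jZ_0·cot(βl) = −jZ_0/tan(βl)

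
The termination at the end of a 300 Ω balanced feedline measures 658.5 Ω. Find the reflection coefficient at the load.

Γ = 0.374

Γ = (Z_L − Z_0)/(Z_L + Z_0) = (658.5 − 300)/(658.5 + 300) = 358.5/958.5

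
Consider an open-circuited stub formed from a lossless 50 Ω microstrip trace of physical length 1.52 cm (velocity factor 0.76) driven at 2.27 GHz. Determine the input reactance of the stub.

λ = v/f = 0.76·c / 2.27 GHz = 0.1 m
βl = 2π·l/λ = 2π × 0.151 = 54.5°
tan(βl) = 1.4
For an open-circuited stub, Z_in = −jZ_0·cot(βl) = −jZ_0/tan(βl)

X_in ≈ -35.7 Ω (capacitive)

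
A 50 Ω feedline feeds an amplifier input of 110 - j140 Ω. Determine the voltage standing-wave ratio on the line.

Γ = (Z_L − Z_0)/(Z_L + Z_0) = (60 − j140)/(160 − j140)
|Γ| = 152/213 = 0.716
VSWR = (1 + |Γ|)/(1 − |Γ|) = 1.72/0.284

VSWR ≈ 6.05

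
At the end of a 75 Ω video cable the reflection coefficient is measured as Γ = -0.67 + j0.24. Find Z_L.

Z_L = Z_0·(1 + Γ)/(1 − Γ) = 75·(0.33 + j0.24)/(1.67 − j0.24)

Z_L ≈ 13 + j12.6 Ω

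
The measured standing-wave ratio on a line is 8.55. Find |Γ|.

|Γ| ≈ 0.791

|Γ| = (S − 1)/(S + 1) = (8.55 − 1)/(8.55 + 1) = 7.55/9.55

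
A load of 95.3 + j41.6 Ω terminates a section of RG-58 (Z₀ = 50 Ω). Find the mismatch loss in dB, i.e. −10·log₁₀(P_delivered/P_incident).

Γ = (45.3 + j41.6)/(145.3 + j41.6), |Γ| = 0.407
|Γ|² = 0.166, so P_del/P_inc = 1 − |Γ|² = 0.834
ML = −10·log₁₀(1 − |Γ|²)

mismatch loss ≈ 0.786 dB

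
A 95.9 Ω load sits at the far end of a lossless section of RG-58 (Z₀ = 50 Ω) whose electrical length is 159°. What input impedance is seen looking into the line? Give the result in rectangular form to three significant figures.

tan(βl) = tan(159°) = -0.384
Z_in = Z_0·(Z_L + jZ_0·tanβl)/(Z_0 + jZ_L·tanβl)
     = 50·(95.9 − j19.2)/(50 − j36.8)

Z_in ≈ 71.4 + j33.3 Ω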